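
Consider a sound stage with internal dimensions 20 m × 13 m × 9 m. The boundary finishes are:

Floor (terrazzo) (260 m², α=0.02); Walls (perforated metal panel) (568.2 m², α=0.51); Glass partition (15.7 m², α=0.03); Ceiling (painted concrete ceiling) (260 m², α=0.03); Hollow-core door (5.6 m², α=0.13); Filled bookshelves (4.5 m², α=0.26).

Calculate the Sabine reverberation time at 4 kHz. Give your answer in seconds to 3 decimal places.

A = Σ Sᵢαᵢ = 260×0.02 + 568.2×0.51 + 15.7×0.03 + 260×0.03 + 5.6×0.13 + 4.5×0.26 = 305.151 sabins.
Room volume: 2340 m³.
RT60 = 0.161 · V / A = 0.161 × 2340 / 305.151 = 1.235 s.

1.235 s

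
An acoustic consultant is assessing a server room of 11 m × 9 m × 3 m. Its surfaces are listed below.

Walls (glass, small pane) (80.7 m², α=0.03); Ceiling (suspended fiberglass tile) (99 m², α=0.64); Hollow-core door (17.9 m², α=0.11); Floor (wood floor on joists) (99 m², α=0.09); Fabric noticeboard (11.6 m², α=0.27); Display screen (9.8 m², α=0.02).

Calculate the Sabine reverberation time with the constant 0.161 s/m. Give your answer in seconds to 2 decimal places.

0.60 s

Total absorption A = 80.7·0.03 + 99·0.64 + 17.9·0.11 + 99·0.09 + 11.6·0.27 + 9.8·0.02
  = 2.421 + 63.360 + 1.969 + 8.910 + 3.132 + 0.196 = 79.988 m² sabins.
V = 11·9·3 = 297 m³.
T = 0.161 V/A = 0.161·297/79.988 = 0.60 s.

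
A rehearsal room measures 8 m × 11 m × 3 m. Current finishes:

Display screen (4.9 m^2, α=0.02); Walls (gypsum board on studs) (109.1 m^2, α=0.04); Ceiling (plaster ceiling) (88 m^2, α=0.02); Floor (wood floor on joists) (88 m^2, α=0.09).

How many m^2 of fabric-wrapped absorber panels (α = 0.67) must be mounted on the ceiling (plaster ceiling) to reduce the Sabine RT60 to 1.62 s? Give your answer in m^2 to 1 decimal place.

18.6

A₁ = Σ Sᵢαᵢ = 4.9*0.02 + 109.1*0.04 + 88*0.02 + 88*0.09 = 14.142 sabins.
V = 264 m³. Target absorption A₂ = 0.161 × 264 / 1.62 = 26.237 sabins.
Absorption to add: 26.237 − 14.142 = 12.095 sabins.
Each m^2 of panel replacing the ceiling (plaster ceiling) adds (0.67 − 0.02) = 0.65 sabins.
Panel area = 12.095 / 0.65 = 18.6 m^2.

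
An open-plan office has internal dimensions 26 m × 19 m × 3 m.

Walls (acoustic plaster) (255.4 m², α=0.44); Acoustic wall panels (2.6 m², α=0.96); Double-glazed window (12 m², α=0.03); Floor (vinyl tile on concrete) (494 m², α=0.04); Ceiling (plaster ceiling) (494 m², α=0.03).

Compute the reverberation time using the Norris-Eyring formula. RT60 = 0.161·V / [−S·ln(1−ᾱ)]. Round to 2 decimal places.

S = Σ Sᵢ = 1258.0 m².
Absorption A = 255.4×0.44 + 2.6×0.96 + 12×0.03 + 494×0.04 + 494×0.03 = 149.812 sabins.
ᾱ = 149.812 / 1258.0 = 0.1191.
Eyring denominator: −S ln(1−ᾱ) = 159.528.
V = 26 × 19 × 3 = 1482 m³.
RT60 = 0.161 × 1482 / 159.528 = 1.50 s.

1.50 seconds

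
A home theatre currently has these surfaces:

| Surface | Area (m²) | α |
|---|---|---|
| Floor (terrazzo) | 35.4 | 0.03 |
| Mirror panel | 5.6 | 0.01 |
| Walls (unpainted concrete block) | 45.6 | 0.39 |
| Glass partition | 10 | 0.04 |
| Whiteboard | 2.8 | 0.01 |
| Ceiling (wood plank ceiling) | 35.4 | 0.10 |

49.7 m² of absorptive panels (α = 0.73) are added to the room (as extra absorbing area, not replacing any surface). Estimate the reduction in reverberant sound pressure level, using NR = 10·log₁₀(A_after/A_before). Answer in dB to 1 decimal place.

4.1 dB

Equivalent absorption area: A_before = 35.4×0.03 + 5.6×0.01 + 45.6×0.39 + 10×0.04 + 2.8×0.01 + 35.4×0.10 = 22.870 m².
Added absorption = 49.7 × 0.73 = 36.281 sabins.
A_after = 22.870 + 36.281 = 59.151 sabins.
Reduction = 10 log₁₀(A_after/A_before) = 10 log₁₀(2.5864) = 4.1 dB.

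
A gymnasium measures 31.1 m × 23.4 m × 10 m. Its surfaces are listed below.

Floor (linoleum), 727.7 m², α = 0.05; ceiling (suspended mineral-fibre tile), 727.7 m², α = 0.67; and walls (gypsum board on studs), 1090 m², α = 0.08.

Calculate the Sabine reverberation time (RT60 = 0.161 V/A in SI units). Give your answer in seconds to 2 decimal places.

1.92 s

Total absorption A = 727.7*0.05 + 727.7*0.67 + 1090*0.08
  = 36.385 + 487.559 + 87.200 = 611.144 m² sabins.
Volume V = 31.1 × 23.4 × 10 = 7277.4 m³.
Sabine: RT60 = 0.161 × 7277.4 / 611.144 = 1.92 s.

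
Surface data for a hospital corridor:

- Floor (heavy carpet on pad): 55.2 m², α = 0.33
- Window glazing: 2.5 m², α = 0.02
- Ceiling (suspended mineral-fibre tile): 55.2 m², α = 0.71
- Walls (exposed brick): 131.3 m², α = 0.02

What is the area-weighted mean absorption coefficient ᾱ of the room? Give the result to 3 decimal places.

S = Σ Sᵢ = 55.2 + 2.5 + 55.2 + 131.3 = 244.2 m².
Σ(Sᵢαᵢ) = 55.2·0.33 + 2.5·0.02 + 55.2·0.71 + 131.3·0.02 = 60.084.
ᾱ = 60.084 / 244.2 = 0.246.

0.246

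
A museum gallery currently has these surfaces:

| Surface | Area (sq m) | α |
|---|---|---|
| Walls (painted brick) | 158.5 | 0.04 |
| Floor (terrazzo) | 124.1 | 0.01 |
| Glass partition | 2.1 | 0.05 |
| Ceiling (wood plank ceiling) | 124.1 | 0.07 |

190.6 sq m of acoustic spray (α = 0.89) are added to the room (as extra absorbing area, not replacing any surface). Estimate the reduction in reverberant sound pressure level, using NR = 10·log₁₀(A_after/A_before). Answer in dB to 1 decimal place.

10.6 dB

Equivalent absorption area: A_before = 158.5·0.04 + 124.1·0.01 + 2.1·0.05 + 124.1·0.07 = 16.373 sq m.
Added absorption = 190.6 × 0.89 = 169.634 sabins.
A_after = 16.373 + 169.634 = 186.007 sabins.
Reduction = 10 log₁₀(A_after/A_before) = 10 log₁₀(11.3606) = 10.6 dB.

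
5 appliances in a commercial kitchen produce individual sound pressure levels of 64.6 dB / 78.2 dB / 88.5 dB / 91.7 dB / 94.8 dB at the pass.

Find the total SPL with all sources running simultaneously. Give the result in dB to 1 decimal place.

97.2 dB

Converting to relative power and adding: 10^(64.6/10) + 10^(78.2/10) + 10^(88.5/10) + 10^(91.7/10) + 10^(94.8/10) = 5.276e+09.
L_total = 10·log₁₀(5.276e+09) = 97.2 dB.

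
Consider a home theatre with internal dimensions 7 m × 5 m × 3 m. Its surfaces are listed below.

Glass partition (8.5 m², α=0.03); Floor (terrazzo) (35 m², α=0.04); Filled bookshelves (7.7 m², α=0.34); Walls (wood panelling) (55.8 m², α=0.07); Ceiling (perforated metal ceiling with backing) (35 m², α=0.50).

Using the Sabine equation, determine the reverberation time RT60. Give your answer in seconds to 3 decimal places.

0.658 seconds

A = Σ Sᵢαᵢ = 8.5·0.03 + 35·0.04 + 7.7·0.34 + 55.8·0.07 + 35·0.50 = 25.679 sabins.
Room volume: 105 m³.
RT60 = 0.161 · V / A = 0.161 × 105 / 25.679 = 0.658 s.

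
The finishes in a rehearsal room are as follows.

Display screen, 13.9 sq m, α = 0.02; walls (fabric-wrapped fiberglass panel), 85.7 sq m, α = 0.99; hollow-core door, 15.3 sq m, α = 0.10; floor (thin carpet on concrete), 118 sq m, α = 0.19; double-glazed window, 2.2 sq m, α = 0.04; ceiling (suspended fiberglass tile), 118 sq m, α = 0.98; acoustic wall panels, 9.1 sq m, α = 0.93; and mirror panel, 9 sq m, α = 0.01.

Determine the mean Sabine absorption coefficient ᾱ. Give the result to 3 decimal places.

S = Σ Sᵢ = 13.9 + 85.7 + 15.3 + 118 + 2.2 + 118 + 9.1 + 9 = 371.2 sq m.
Weighted sum Σ Sα = 233.352.
ᾱ = 233.352 / 371.2 = 0.629.

0.629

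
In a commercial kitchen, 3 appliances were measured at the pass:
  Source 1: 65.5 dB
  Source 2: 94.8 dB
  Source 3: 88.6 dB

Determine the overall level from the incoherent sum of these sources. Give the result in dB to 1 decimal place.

95.7 dB

Converting to relative power and adding: 10^(65.5/10) + 10^(94.8/10) + 10^(88.6/10) = 3.748e+09.
Combined level = 10 log₁₀(3.748e+09) = 95.7 dB.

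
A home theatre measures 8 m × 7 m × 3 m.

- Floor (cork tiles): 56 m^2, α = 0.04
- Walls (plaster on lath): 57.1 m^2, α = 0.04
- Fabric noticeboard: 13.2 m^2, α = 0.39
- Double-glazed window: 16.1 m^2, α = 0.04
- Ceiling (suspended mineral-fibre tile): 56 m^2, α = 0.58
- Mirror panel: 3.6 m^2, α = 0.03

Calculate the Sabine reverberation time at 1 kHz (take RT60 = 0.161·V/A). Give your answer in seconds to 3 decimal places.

A = Σ Sᵢαᵢ = 56·0.04 + 57.1·0.04 + 13.2·0.39 + 16.1·0.04 + 56·0.58 + 3.6·0.03 = 42.904 sabins.
Room volume: 168 m³.
RT60 = 0.161 · V / A = 0.161 × 168 / 42.904 = 0.630 s.

0.630 seconds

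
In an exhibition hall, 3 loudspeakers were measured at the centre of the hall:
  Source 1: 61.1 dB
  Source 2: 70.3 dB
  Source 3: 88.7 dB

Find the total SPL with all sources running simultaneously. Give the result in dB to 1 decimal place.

88.8 dB

Converting to relative power and adding: 10^(61.1/10) + 10^(70.3/10) + 10^(88.7/10) = 7.533e+08.
Combined level = 10 log₁₀(7.533e+08) = 88.8 dB.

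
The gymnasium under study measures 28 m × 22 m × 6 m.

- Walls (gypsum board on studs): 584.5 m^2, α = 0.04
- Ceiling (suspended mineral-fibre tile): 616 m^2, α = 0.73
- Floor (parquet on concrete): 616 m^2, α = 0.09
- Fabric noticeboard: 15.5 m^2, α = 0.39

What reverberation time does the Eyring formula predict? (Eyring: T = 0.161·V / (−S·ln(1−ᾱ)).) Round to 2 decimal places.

0.94 s

S = Σ Sᵢ = 1832.0 m^2.
Σ(Sᵢαᵢ) = 584.5·0.04 + 616·0.73 + 616·0.09 + 15.5·0.39 = 534.545.
ᾱ = 534.545 / 1832.0 = 0.2918.
−S·ln(1−ᾱ) = −1832.0 × ln(1 − 0.2918) = 632.093.
V = 28 × 22 × 6 = 3696 m³.
T = 0.161·V/[−S·ln(1−ᾱ)] = 0.161·3696/632.093 = 0.94 s.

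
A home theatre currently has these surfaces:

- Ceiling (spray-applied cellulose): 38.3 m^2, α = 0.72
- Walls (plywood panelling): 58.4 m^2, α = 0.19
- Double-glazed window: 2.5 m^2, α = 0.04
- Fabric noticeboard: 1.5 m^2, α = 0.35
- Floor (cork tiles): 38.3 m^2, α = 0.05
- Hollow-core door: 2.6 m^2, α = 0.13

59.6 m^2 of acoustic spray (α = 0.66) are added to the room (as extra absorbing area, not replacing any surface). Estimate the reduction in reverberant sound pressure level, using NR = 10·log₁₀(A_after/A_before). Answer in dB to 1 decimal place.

A_before = Σ Sᵢαᵢ = 38.3·0.72 + 58.4·0.19 + 2.5·0.04 + 1.5·0.35 + 38.3·0.05 + 2.6·0.13 = 41.550 sabins.
Treatment contributes 59.6·0.66 = 39.336 sabins.
New total A_after = 80.886 sabins.
NR = 10·log₁₀(80.886/41.550) = 2.9 dB.

2.9 dB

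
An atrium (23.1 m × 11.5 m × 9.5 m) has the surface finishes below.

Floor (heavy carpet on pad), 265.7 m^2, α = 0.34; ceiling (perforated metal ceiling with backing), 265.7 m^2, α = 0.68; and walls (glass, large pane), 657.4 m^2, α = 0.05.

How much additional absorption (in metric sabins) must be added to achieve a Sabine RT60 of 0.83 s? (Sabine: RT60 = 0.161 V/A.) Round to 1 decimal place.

Equivalent absorption area: A₁ = 265.7·0.34 + 265.7·0.68 + 657.4·0.05 = 303.884 m^2.
Target A₂ = 0.161·2523.675/0.83 = 489.532 sabins (V = 2523.675 m³).
Shortfall: 489.532 − 303.884 = 185.6 sabins.

185.6 sabins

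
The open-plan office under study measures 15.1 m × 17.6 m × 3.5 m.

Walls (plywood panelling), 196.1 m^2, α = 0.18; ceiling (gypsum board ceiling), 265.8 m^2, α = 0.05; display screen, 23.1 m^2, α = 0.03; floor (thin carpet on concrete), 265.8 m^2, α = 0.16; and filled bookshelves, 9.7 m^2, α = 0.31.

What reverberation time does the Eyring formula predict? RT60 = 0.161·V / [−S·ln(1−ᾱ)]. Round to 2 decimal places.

Total surface area S = 196.1 + 265.8 + 23.1 + 265.8 + 9.7 = 760.5 m^2.
Absorption A = 196.1·0.18 + 265.8·0.05 + 23.1·0.03 + 265.8·0.16 + 9.7·0.31 = 94.816 sabins.
Mean coefficient ᾱ = A/S = 0.1247.
Eyring denominator: −S ln(1−ᾱ) = 101.290.
V = 15.1 × 17.6 × 3.5 = 930.16 m³.
RT60 = 0.161 × 930.16 / 101.290 = 1.48 s.

1.48 s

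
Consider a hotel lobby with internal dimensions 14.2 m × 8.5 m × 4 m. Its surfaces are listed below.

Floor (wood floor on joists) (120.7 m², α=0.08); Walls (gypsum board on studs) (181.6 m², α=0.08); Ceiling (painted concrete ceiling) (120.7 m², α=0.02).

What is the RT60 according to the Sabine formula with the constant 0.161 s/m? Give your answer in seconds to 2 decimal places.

Total absorption A = 120.7×0.08 + 181.6×0.08 + 120.7×0.02
  = 9.656 + 14.528 + 2.414 = 26.598 m² sabins.
Room volume: 482.8 m³.
RT60 = 0.161 · V / A = 0.161 × 482.8 / 26.598 = 2.92 s.

2.92 seconds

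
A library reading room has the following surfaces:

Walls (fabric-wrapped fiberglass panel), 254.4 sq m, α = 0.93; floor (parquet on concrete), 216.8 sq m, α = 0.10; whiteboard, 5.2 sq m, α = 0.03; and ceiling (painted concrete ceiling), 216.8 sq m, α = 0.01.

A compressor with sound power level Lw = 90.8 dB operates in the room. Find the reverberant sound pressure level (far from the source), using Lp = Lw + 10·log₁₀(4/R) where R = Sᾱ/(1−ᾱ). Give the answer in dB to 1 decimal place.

70.6 dB

Σ(Sᵢαᵢ) = 254.4·0.93 + 216.8·0.10 + 5.2·0.03 + 216.8·0.01 = 260.596; total area S = 693.2 sq m.
ᾱ = 0.3759, so room constant R = A/(1−ᾱ) = 417.555 sq m.
Lp = 90.8 + 10·log₁₀(4/417.555) = 90.8 + (-20.19) = 70.6 dB.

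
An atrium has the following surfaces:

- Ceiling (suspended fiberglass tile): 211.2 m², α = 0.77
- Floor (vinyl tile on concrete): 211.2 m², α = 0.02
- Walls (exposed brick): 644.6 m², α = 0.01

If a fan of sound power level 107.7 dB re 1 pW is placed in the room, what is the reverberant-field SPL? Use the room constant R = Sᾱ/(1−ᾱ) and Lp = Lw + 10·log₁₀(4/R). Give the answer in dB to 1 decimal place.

90.6 dB

A = 173.294 sabins; S = 1067.0 m².
ᾱ = 0.1624, so room constant R = A/(1−ᾱ) = 206.894 m².
Lp = Lw + 10 log₁₀(4/R) = 107.7 -17.14 = 90.6 dB.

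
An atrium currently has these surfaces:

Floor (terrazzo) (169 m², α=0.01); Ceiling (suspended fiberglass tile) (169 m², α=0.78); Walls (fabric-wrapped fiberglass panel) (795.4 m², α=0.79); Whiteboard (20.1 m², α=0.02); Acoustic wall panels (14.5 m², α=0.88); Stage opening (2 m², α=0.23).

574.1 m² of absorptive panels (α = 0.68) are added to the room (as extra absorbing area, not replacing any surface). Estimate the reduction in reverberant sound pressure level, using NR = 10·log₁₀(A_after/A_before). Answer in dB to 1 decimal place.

1.8 dB

Total absorption A_before = 169×0.01 + 169×0.78 + 795.4×0.79 + 20.1×0.02 + 14.5×0.88 + 2×0.23
  = 1.690 + 131.820 + 628.366 + 0.402 + 12.760 + 0.460 = 775.498 m² sabins.
Treatment contributes 574.1·0.68 = 390.388 sabins.
A_after = 775.498 + 390.388 = 1165.886 sabins.
NR = 10·log₁₀(1165.886/775.498) = 1.8 dB.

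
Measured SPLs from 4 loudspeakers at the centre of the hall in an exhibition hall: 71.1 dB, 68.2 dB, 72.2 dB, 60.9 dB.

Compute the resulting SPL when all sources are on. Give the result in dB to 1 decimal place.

75.7 dB

Σ 10^(Lᵢ/10) = 3.732e+07.
Combined level = 10 log₁₀(3.732e+07) = 75.7 dB.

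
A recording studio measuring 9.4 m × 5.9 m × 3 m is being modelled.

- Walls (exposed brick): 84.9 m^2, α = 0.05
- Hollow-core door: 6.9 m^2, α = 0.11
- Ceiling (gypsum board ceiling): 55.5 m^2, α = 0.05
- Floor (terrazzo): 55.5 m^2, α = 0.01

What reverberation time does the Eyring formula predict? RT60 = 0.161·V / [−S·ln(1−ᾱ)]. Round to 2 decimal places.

3.15 s

S = Σ Sᵢ = 202.8 m^2.
Absorption A = 84.9·0.05 + 6.9·0.11 + 55.5·0.05 + 55.5·0.01 = 8.334 sabins.
Mean coefficient ᾱ = A/S = 0.0411.
Eyring denominator: −S ln(1−ᾱ) = 8.511.
V = 9.4 × 5.9 × 3 = 166.38 m³.
RT60 = 0.161 × 166.38 / 8.511 = 3.15 s.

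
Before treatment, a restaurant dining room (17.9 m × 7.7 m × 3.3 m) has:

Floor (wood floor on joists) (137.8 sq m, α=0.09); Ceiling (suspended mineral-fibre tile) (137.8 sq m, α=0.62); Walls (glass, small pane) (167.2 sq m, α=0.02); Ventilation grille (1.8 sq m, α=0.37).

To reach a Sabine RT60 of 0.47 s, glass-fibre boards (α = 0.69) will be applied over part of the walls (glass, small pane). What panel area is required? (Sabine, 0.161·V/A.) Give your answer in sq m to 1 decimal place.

80.5

A₁ = Σ Sᵢαᵢ = 137.8×0.09 + 137.8×0.62 + 167.2×0.02 + 1.8×0.37 = 101.848 sabins.
Required A₂ = 0.161·454.839/0.47 = 155.807 sabins.
ΔA needed = 155.807 − 101.848 = 53.959 sabins.
Each sq m of panel replacing the walls (glass, small pane) adds (0.69 − 0.02) = 0.67 sabins.
Area = ΔA/Δα = 53.959/0.67 = 80.5 sq m.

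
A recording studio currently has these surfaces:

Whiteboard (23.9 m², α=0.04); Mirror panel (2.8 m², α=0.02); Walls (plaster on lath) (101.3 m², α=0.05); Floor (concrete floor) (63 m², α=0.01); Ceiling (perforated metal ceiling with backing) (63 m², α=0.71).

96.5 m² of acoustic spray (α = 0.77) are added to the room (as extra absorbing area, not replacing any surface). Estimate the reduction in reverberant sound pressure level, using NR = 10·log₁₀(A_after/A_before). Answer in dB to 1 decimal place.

3.9 dB

Total absorption A_before = 23.9·0.04 + 2.8·0.02 + 101.3·0.05 + 63·0.01 + 63·0.71
  = 0.956 + 0.056 + 5.065 + 0.630 + 44.730 = 51.437 m² sabins.
Treatment contributes 96.5·0.77 = 74.305 sabins.
New total A_after = 125.742 sabins.
Reduction = 10 log₁₀(A_after/A_before) = 10 log₁₀(2.4446) = 3.9 dB.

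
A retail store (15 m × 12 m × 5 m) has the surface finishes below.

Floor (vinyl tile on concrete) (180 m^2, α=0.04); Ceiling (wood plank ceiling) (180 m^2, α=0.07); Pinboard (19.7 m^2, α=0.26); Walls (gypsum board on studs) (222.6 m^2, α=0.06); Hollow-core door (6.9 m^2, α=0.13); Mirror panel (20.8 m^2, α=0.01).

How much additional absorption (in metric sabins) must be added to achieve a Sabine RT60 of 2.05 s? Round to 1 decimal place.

31.3 sabins

Total absorption A₁ = 180×0.04 + 180×0.07 + 19.7×0.26 + 222.6×0.06 + 6.9×0.13 + 20.8×0.01
  = 7.200 + 12.600 + 5.122 + 13.356 + 0.897 + 0.208 = 39.383 m^2 sabins.
V = 900 m³. Required absorption A₂ = 0.161 × 900 / 2.05 = 70.683 sabins.
Shortfall: 70.683 − 39.383 = 31.3 sabins.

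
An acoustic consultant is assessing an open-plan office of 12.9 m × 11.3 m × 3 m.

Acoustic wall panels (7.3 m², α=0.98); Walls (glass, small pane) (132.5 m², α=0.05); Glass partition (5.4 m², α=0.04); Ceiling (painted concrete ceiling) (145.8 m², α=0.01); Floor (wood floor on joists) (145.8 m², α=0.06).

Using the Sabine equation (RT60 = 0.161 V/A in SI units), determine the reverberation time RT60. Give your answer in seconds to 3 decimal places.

2.909 s

A = Σ Sᵢαᵢ = 7.3×0.98 + 132.5×0.05 + 5.4×0.04 + 145.8×0.01 + 145.8×0.06 = 24.201 sabins.
Volume V = 12.9 × 11.3 × 3 = 437.31 m³.
RT60 = 0.161 · V / A = 0.161 × 437.31 / 24.201 = 2.909 s.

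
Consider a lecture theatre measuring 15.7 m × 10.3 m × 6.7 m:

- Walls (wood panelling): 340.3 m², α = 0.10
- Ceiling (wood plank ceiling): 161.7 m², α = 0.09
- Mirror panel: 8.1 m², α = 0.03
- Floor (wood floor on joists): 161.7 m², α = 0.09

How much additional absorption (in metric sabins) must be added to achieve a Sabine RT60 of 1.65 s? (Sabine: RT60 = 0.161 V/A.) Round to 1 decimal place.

42.3 sabins

Equivalent absorption area: A₁ = 340.3·0.10 + 161.7·0.09 + 8.1·0.03 + 161.7·0.09 = 63.379 m².
V = 1083.457 m³. Required absorption A₂ = 0.161 × 1083.457 / 1.65 = 105.719 sabins.
ΔA = A₂ − A₁ = 105.719 − 63.379 = 42.3 sabins.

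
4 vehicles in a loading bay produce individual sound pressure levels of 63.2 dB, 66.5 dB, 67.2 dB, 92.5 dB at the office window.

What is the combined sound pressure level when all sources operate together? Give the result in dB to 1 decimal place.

Sum in the linear (power) domain: Σ 10^(Lᵢ/10) = 10^(63.2/10) + 10^(66.5/10) + 10^(67.2/10) + 10^(92.5/10) = 1.79e+09.
L_total = 10·log₁₀(1.79e+09) = 92.5 dB.

92.5 dB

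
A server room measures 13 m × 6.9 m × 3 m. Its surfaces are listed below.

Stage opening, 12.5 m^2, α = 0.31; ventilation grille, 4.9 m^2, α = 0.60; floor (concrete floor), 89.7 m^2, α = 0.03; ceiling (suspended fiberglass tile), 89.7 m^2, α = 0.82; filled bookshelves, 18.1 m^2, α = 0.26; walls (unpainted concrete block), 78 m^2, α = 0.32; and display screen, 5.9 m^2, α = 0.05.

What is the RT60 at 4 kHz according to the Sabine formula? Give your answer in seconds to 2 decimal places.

0.38 sec

Summing Sᵢαᵢ: 3.875 + 2.940 + 2.691 + 73.554 + 4.706 + 24.960 + 0.295 → A = 113.021 sabins.
Volume V = 13 × 6.9 × 3 = 269.1 m³.
T = 0.161 V/A = 0.161·269.1/113.021 = 0.38 s.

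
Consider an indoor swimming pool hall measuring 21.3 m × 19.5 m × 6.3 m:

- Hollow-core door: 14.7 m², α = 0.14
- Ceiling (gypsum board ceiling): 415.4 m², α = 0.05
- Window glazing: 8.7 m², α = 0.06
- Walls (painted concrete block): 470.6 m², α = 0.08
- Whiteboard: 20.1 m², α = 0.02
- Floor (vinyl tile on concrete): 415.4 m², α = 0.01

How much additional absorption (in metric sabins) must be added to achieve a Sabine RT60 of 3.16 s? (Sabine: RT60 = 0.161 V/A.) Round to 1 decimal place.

67.8 sabins

A₁ = Σ Sᵢαᵢ = 14.7*0.14 + 415.4*0.05 + 8.7*0.06 + 470.6*0.08 + 20.1*0.02 + 415.4*0.01 = 65.554 sabins.
For T = 3.16 s, need A₂ = 0.161·V/T = 0.161·2616.705/3.16 = 133.319 sabins.
Additional absorption ΔA = 133.319 − 65.554 = 67.8 sabins.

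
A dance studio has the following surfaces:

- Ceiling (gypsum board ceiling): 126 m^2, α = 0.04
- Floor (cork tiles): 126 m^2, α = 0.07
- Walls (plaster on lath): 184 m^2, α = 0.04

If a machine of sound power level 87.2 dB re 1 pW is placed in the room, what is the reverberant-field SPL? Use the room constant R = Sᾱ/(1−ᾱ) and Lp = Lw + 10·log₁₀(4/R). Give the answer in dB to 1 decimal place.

A = 21.220 sabins; S = 436.0 m^2.
ᾱ = 21.220/436.0 = 0.0487; R = Sᾱ/(1−ᾱ) = 21.220/(1−0.0487) = 22.306 m^2.
Lp = Lw + 10 log₁₀(4/R) = 87.2 -7.46 = 79.7 dB.

79.7 dB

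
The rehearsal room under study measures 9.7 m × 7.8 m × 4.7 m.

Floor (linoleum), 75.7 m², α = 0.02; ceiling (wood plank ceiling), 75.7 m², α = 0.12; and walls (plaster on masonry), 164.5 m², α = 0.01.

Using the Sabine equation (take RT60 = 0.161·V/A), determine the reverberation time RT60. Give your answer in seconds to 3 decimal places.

4.676 s

Summing Sᵢαᵢ: 1.514 + 9.084 + 1.645 → A = 12.243 sabins.
Room volume: 355.602 m³.
Sabine: RT60 = 0.161 × 355.602 / 12.243 = 4.676 s.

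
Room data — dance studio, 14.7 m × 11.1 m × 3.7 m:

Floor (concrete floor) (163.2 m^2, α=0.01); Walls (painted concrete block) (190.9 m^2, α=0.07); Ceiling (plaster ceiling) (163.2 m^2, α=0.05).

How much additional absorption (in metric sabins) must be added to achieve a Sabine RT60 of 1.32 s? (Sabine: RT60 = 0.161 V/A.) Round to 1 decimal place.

50.5 sabins

A₁ = Σ Sᵢαᵢ = 163.2·0.01 + 190.9·0.07 + 163.2·0.05 = 23.155 sabins.
V = 603.729 m³. Required absorption A₂ = 0.161 × 603.729 / 1.32 = 73.637 sabins.
Shortfall: 73.637 − 23.155 = 50.5 sabins.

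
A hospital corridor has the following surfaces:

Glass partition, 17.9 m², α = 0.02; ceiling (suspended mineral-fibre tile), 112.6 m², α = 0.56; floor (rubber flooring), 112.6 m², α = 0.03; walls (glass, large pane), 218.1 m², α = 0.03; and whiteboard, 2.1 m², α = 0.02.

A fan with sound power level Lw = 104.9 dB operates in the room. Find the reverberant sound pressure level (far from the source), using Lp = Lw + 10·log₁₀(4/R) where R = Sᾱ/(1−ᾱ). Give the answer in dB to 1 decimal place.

A = 73.377 sabins; S = 463.3 m².
ᾱ = 0.1584, so room constant R = A/(1−ᾱ) = 87.188 m².
Lp = Lw + 10 log₁₀(4/R) = 104.9 -13.38 = 91.5 dB.

91.5 dB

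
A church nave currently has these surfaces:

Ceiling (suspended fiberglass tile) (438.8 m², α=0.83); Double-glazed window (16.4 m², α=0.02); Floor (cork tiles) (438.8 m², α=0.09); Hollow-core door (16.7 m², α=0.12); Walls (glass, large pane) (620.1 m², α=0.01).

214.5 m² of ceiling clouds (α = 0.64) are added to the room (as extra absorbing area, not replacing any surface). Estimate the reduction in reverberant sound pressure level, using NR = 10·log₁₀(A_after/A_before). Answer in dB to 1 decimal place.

Equivalent absorption area: A_before = 438.8×0.83 + 16.4×0.02 + 438.8×0.09 + 16.7×0.12 + 620.1×0.01 = 412.229 m².
Treatment contributes 214.5·0.64 = 137.280 sabins.
A_after = 412.229 + 137.280 = 549.509 sabins.
Reduction = 10 log₁₀(A_after/A_before) = 10 log₁₀(1.3330) = 1.2 dB.

1.2 dB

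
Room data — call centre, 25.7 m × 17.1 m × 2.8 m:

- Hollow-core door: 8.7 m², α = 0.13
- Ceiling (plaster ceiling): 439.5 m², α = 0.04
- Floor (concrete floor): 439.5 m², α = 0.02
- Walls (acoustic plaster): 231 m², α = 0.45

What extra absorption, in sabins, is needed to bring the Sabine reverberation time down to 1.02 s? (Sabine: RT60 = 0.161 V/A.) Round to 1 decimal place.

Total absorption A₁ = 8.7*0.13 + 439.5*0.04 + 439.5*0.02 + 231*0.45
  = 1.131 + 17.580 + 8.790 + 103.950 = 131.451 m² sabins.
For T = 1.02 s, need A₂ = 0.161·V/T = 0.161·1230.516/1.02 = 194.229 sabins.
Additional absorption ΔA = 194.229 − 131.451 = 62.8 sabins.

62.8 sabins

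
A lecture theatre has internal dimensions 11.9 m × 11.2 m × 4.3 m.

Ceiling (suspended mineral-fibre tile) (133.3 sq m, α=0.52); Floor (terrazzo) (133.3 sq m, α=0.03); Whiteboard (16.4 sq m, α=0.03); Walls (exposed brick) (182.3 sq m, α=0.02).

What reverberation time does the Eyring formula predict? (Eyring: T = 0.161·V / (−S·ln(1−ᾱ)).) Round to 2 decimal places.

1.09 s

S = Σ Sᵢ = 465.3 sq m.
Absorption A = 133.3·0.52 + 133.3·0.03 + 16.4·0.03 + 182.3·0.02 = 77.453 sabins.
ᾱ = 77.453 / 465.3 = 0.1665.
Eyring denominator: −S ln(1−ᾱ) = 84.741.
V = 11.9 × 11.2 × 4.3 = 573.104 m³.
RT60 = 0.161 × 573.104 / 84.741 = 1.09 s.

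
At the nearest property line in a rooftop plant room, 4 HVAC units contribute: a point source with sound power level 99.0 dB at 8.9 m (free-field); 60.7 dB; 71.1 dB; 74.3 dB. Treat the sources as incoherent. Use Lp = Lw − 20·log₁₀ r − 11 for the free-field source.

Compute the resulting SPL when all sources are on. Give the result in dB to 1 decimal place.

Source at 8.9 m: Lp = 99.0 − 20·log₁₀(8.9) − 11 = 69.0 dB.
Sum in the linear (power) domain: Σ 10^(Lᵢ/10) = 10^(69.0/10) + 10^(60.7/10) + 10^(71.1/10) + 10^(74.3/10) = 4.892e+07.
Combined level = 10 log₁₀(4.892e+07) = 76.9 dB.

76.9 dB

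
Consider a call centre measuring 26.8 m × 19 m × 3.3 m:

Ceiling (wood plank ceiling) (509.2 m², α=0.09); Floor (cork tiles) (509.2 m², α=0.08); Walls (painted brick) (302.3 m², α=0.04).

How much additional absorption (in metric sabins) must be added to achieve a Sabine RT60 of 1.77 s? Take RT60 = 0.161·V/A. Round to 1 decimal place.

Total absorption A₁ = 509.2×0.09 + 509.2×0.08 + 302.3×0.04
  = 45.828 + 40.736 + 12.092 = 98.656 m² sabins.
V = 1680.36 m³. Required absorption A₂ = 0.161 × 1680.36 / 1.77 = 152.846 sabins.
ΔA = A₂ − A₁ = 152.846 − 98.656 = 54.2 sabins.

54.2 sabins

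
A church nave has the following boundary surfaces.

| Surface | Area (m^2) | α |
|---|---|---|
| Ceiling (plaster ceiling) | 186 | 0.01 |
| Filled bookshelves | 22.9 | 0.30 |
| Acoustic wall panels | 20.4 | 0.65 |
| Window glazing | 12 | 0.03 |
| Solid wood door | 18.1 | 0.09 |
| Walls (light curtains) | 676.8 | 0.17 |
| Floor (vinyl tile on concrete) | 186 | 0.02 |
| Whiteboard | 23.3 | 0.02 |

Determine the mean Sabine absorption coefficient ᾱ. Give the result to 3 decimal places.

0.125

S = Σ Sᵢ = 186 + 22.9 + 20.4 + 12 + 18.1 + 676.8 + 186 + 23.3 = 1145.5 m^2.
Σ(Sᵢαᵢ) = 186*0.01 + 22.9*0.30 + 20.4*0.65 + 12*0.03 + 18.1*0.09 + 676.8*0.17 + 186*0.02 + 23.3*0.02 = 143.221.
ᾱ = A/S = 0.125.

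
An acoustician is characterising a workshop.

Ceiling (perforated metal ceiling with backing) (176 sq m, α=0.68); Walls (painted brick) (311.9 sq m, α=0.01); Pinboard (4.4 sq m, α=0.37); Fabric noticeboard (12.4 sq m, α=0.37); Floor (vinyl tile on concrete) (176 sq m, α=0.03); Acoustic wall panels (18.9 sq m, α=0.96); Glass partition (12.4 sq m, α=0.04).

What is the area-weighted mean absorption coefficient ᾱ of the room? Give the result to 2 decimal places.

0.21

Total surface area S = 712.0 sq m.
A = 176·0.68 + 311.9·0.01 + 4.4·0.37 + 12.4·0.37 + 176·0.03 + 18.9·0.96 + 12.4·0.04 = 152.935 sabins.
ᾱ = 152.935 / 712.0 = 0.21.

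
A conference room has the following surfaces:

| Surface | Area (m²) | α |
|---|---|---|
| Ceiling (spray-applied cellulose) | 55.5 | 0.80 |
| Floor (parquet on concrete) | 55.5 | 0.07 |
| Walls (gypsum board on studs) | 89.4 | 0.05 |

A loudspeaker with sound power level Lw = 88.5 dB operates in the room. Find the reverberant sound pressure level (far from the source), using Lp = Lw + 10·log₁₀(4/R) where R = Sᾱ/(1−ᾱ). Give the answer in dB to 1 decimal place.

76.0 dB

A = 52.755 sabins; S = 200.4 m².
ᾱ = 0.2632, so room constant R = A/(1−ᾱ) = 71.600 m².
Lp = 88.5 + 10·log₁₀(4/71.600) = 88.5 + (-12.53) = 76.0 dB.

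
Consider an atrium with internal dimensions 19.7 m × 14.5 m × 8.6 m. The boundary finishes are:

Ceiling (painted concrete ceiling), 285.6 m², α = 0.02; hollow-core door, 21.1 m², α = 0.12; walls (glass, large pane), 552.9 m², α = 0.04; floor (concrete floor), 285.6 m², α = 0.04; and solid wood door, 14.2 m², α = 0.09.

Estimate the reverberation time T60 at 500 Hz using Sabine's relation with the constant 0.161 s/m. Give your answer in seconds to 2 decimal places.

9.18 s

A = Σ Sᵢαᵢ = 285.6*0.02 + 21.1*0.12 + 552.9*0.04 + 285.6*0.04 + 14.2*0.09 = 43.062 sabins.
V = 19.7·14.5·8.6 = 2456.59 m³.
RT60 = 0.161 · V / A = 0.161 × 2456.59 / 43.062 = 9.18 s.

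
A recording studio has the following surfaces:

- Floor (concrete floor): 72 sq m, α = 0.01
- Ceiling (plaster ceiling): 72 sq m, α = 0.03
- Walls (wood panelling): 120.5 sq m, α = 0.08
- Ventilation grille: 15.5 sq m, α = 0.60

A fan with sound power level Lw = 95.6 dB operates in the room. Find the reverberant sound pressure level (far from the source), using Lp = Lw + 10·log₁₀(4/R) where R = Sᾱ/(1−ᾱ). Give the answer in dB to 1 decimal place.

Σ(Sᵢαᵢ) = 72·0.01 + 72·0.03 + 120.5·0.08 + 15.5·0.60 = 21.820; total area S = 280.0 sq m.
ᾱ = 0.0779, so room constant R = A/(1−ᾱ) = 23.663 sq m.
Lp = 95.6 + 10·log₁₀(4/23.663) = 95.6 + (-7.72) = 87.9 dB.

87.9 dB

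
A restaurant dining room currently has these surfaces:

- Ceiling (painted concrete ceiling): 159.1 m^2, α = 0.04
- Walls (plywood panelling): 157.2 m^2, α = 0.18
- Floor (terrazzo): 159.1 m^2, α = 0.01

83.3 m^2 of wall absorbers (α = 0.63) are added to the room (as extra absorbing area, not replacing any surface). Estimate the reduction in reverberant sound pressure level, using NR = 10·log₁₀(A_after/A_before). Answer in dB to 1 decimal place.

A_before = Σ Sᵢαᵢ = 159.1×0.04 + 157.2×0.18 + 159.1×0.01 = 36.251 sabins.
Added absorption = 83.3 × 0.63 = 52.479 sabins.
New total A_after = 88.730 sabins.
NR = 10·log₁₀(88.730/36.251) = 3.9 dB.

3.9 dB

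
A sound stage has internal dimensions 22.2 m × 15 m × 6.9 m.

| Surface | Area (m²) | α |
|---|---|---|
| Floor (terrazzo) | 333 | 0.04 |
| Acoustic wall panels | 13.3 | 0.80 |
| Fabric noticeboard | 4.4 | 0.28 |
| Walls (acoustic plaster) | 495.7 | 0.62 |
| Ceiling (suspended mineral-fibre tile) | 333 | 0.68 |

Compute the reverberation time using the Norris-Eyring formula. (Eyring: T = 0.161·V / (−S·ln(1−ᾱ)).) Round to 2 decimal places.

0.49 seconds

S = Σ Sᵢ = 1179.4 m².
Absorption A = 333×0.04 + 13.3×0.80 + 4.4×0.28 + 495.7×0.62 + 333×0.68 = 558.966 sabins.
Mean coefficient ᾱ = A/S = 0.4739.
−S·ln(1−ᾱ) = −1179.4 × ln(1 − 0.4739) = 757.486.
V = 22.2 × 15 × 6.9 = 2297.7 m³.
T = 0.161·V/[−S·ln(1−ᾱ)] = 0.161·2297.7/757.486 = 0.49 s.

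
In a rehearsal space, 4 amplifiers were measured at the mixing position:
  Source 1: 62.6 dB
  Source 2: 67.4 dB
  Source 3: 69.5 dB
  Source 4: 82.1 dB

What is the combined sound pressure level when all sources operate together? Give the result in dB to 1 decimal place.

Σ 10^(Lᵢ/10) = 1.784e+08.
Back to dB: 10·log₁₀ Σ = 82.5 dB.

82.5 dB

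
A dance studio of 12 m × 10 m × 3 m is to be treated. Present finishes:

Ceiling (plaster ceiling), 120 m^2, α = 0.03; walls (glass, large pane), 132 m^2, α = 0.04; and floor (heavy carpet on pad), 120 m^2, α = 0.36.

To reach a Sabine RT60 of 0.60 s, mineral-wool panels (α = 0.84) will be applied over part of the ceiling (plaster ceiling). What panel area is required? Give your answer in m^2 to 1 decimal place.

A₁ = Σ Sᵢαᵢ = 120*0.03 + 132*0.04 + 120*0.36 = 52.080 sabins.
Required A₂ = 0.161·360/0.60 = 96.600 sabins.
Absorption to add: 96.600 − 52.080 = 44.520 sabins.
Net gain per m^2: Δα = 0.84 − 0.03 = 0.81.
Panel area = 44.520 / 0.81 = 55.0 m^2.

55.0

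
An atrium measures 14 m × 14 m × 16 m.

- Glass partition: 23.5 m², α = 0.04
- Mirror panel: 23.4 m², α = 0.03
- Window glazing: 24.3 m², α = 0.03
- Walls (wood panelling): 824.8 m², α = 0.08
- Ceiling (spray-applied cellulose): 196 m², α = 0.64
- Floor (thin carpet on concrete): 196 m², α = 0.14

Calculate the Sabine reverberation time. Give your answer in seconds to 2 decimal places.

Equivalent absorption area: A = 23.5×0.04 + 23.4×0.03 + 24.3×0.03 + 824.8×0.08 + 196×0.64 + 196×0.14 = 221.235 m².
V = 14·14·16 = 3136 m³.
Sabine: RT60 = 0.161 × 3136 / 221.235 = 2.28 s.

2.28 s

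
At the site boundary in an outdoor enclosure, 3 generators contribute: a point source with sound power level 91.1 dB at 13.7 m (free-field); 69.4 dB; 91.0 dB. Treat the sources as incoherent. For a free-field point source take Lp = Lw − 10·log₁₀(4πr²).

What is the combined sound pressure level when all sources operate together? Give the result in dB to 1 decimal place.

Source at 13.7 m: Lp = 91.1 − 10·log₁₀(4π·13.7²) = 91.1 − 10·log₁₀(2358.582) = 57.4 dB.
Sum in the linear (power) domain: Σ 10^(Lᵢ/10) = 10^(57.4/10) + 10^(69.4/10) + 10^(91.0/10) = 1.268e+09.
Combined level = 10 log₁₀(1.268e+09) = 91.0 dB.

91.0 dB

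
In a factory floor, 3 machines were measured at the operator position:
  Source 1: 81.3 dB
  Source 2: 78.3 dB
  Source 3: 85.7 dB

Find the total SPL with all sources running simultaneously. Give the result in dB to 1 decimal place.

87.6 dB

Sum in the linear (power) domain: Σ 10^(Lᵢ/10) = 10^(81.3/10) + 10^(78.3/10) + 10^(85.7/10) = 5.74e+08.
L_total = 10·log₁₀(5.74e+08) = 87.6 dB.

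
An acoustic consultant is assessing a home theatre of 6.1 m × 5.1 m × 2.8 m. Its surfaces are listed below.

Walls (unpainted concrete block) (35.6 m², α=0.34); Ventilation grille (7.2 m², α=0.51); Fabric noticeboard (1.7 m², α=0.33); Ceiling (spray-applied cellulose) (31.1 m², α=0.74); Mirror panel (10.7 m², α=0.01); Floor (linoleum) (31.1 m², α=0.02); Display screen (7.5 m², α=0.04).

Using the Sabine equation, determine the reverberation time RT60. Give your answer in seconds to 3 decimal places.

0.347 s

Summing Sᵢαᵢ: 12.104 + 3.672 + 0.561 + 23.014 + 0.107 + 0.622 + 0.300 → A = 40.380 sabins.
Volume V = 6.1 × 5.1 × 2.8 = 87.108 m³.
RT60 = 0.161 · V / A = 0.161 × 87.108 / 40.380 = 0.347 s.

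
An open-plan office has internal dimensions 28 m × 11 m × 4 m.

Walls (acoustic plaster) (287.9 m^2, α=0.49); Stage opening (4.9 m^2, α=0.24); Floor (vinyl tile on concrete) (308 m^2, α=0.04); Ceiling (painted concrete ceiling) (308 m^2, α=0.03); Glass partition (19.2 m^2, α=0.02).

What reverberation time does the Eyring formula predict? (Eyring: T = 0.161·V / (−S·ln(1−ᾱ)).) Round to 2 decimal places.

1.10 s

Total surface area S = 287.9 + 4.9 + 308 + 308 + 19.2 = 928.0 m^2.
Σ(Sᵢαᵢ) = 287.9×0.49 + 4.9×0.24 + 308×0.04 + 308×0.03 + 19.2×0.02 = 164.191.
Mean coefficient ᾱ = A/S = 0.1769.
Eyring denominator: −S ln(1−ᾱ) = 180.661.
V = 28 × 11 × 4 = 1232 m³.
T = 0.161·V/[−S·ln(1−ᾱ)] = 0.161·1232/180.661 = 1.10 s.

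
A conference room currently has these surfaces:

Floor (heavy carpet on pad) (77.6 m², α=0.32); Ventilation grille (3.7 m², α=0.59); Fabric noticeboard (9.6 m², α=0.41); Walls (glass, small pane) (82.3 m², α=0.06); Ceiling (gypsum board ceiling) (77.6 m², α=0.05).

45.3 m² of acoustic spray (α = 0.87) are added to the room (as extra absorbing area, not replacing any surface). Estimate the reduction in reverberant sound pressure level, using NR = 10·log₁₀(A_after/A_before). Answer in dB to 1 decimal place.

3.0 dB

Equivalent absorption area: A_before = 77.6*0.32 + 3.7*0.59 + 9.6*0.41 + 82.3*0.06 + 77.6*0.05 = 39.769 m².
Added absorption = 45.3 × 0.87 = 39.411 sabins.
New total A_after = 79.180 sabins.
Reduction = 10 log₁₀(A_after/A_before) = 10 log₁₀(1.9910) = 3.0 dB.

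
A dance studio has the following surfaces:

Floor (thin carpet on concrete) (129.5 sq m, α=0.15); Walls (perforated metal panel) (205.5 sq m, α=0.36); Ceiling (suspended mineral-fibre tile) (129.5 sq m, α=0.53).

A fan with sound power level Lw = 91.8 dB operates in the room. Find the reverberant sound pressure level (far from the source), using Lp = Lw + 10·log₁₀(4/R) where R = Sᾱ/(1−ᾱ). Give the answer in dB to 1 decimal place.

Σ(Sᵢαᵢ) = 129.5·0.15 + 205.5·0.36 + 129.5·0.53 = 162.040; total area S = 464.5 sq m.
ᾱ = 162.040/464.5 = 0.3488; R = Sᾱ/(1−ᾱ) = 162.040/(1−0.3488) = 248.833 sq m.
Lp = Lw + 10 log₁₀(4/R) = 91.8 -17.94 = 73.9 dB.

73.9 dB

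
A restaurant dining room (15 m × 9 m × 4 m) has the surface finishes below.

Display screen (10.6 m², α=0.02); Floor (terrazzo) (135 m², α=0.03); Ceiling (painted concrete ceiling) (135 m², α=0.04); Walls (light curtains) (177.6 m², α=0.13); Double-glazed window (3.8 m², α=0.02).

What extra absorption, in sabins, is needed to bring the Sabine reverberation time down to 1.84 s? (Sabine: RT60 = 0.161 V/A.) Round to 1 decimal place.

A₁ = Σ Sᵢαᵢ = 10.6·0.02 + 135·0.03 + 135·0.04 + 177.6·0.13 + 3.8·0.02 = 32.826 sabins.
For T = 1.84 s, need A₂ = 0.161·V/T = 0.161·540/1.84 = 47.250 sabins.
Additional absorption ΔA = 47.250 − 32.826 = 14.4 sabins.

14.4 sabins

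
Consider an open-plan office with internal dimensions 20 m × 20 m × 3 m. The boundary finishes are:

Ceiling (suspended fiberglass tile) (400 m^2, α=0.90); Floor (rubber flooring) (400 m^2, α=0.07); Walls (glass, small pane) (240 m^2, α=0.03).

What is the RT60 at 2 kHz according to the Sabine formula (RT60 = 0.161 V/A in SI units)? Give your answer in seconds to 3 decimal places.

0.489 seconds

Total absorption A = 400×0.90 + 400×0.07 + 240×0.03
  = 360.000 + 28.000 + 7.200 = 395.200 m^2 sabins.
Room volume: 1200 m³.
RT60 = 0.161 · V / A = 0.161 × 1200 / 395.200 = 0.489 s.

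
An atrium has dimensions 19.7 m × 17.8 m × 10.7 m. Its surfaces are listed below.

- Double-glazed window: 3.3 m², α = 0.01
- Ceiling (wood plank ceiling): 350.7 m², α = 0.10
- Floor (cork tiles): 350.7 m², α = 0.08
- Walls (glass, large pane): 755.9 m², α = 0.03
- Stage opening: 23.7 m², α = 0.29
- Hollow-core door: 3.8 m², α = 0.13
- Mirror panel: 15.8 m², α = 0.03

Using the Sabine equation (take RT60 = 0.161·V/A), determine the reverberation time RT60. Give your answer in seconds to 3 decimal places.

Total absorption A = 3.3×0.01 + 350.7×0.10 + 350.7×0.08 + 755.9×0.03 + 23.7×0.29 + 3.8×0.13 + 15.8×0.03
  = 0.033 + 35.070 + 28.056 + 22.677 + 6.873 + 0.494 + 0.474 = 93.677 m² sabins.
V = 19.7·17.8·10.7 = 3752.062 m³.
T = 0.161 V/A = 0.161·3752.062/93.677 = 6.449 s.

6.449 s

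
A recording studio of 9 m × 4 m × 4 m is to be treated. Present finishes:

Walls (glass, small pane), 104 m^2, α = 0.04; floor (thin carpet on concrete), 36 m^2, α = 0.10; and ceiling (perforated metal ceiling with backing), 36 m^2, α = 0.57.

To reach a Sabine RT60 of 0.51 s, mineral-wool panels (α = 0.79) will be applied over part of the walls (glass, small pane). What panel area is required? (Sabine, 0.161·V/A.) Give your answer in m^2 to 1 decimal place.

22.9

A₁ = Σ Sᵢαᵢ = 104×0.04 + 36×0.10 + 36×0.57 = 28.280 sabins.
V = 144 m³. Target absorption A₂ = 0.161 × 144 / 0.51 = 45.459 sabins.
Absorption to add: 45.459 − 28.280 = 17.179 sabins.
Each m^2 of panel replacing the walls (glass, small pane) adds (0.79 − 0.04) = 0.75 sabins.
Area = ΔA/Δα = 17.179/0.75 = 22.9 m^2.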